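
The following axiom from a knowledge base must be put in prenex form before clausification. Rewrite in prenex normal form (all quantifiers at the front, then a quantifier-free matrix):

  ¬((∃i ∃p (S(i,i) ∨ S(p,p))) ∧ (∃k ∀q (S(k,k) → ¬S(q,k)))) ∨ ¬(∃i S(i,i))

First replace A → B with ¬A ∨ B.
  ¬((∃i ∃p (S(i,i) ∨ S(p,p))) ∧ (∃k ∀q (¬S(k,k) ∨ ¬S(q,k)))) ∨ ¬(∃i S(i,i))
Drive negations inward (¬∀x A ≡ ∃x ¬A, ¬∃x A ≡ ∀x ¬A, De Morgan for ∧/∨):
  (∀i ∀p (¬S(i,i) ∧ ¬S(p,p))) ∨ (∀k ∃q (S(k,k) ∧ S(q,k))) ∨ (∀i ¬S(i,i))
Standardize variables apart so no two quantifiers bind the same name: i↦r.
  (∀i ∀p (¬S(i,i) ∧ ¬S(p,p))) ∨ (∀k ∃q (S(k,k) ∧ S(q,k))) ∨ (∀r ¬S(r,r))
Extract every quantifier outward, since the variables are now distinct and don't occur free across branches:
  ∀i ∀p ∀k ∃q ∀r (¬S(i,i) ∧ ¬S(p,p) ∨ S(k,k) ∧ S(q,k) ∨ ¬S(r,r))

∀i ∀p ∀k ∃q ∀r (¬S(i,i) ∧ ¬S(p,p) ∨ S(k,k) ∧ S(q,k) ∨ ¬S(r,r))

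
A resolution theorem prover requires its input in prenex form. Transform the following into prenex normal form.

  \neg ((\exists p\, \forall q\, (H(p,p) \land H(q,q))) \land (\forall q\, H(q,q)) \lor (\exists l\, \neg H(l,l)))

Drive negations inward (¬∀x A ≡ ∃x ¬A, ¬∃x A ≡ ∀x ¬A, De Morgan for ∧/∨):
  ((\forall p\, \exists q\, (\neg H(p,p) \lor \neg H(q,q))) \lor (\exists q\, \neg H(q,q))) \land (\forall l\, H(l,l))
Rename bound variables to avoid capture: q↦t.
  ((\forall p\, \exists q\, (\neg H(p,p) \lor \neg H(q,q))) \lor (\exists t\, \neg H(t,t))) \land (\forall l\, H(l,l))
Finally move all quantifiers to the prefix:
  \forall p\, \exists q\, \exists t\, \forall l\, ((\neg H(p,p) \lor \neg H(q,q) \lor \neg H(t,t)) \land H(l,l))

\forall p\, \exists q\, \exists t\, \forall l\, ((\neg H(p,p) \lor \neg H(q,q) \lor \neg H(t,t)) \land H(l,l))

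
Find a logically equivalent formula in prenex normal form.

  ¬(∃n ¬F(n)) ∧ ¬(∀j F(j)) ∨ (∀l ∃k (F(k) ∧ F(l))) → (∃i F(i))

∃n ∀j ∃l ∀k ∃i ((¬F(n) ∨ F(j)) ∧ (¬F(k) ∨ ¬F(l)) ∨ F(i))

Rewrite implications/biconditionals: A → B as ¬A ∨ B.
  ¬(¬(∃n ¬F(n)) ∧ ¬(∀j F(j)) ∨ (∀l ∃k (F(k) ∧ F(l)))) ∨ (∃i F(i))
Drive negations inward (¬∀x A ≡ ∃x ¬A, ¬∃x A ≡ ∀x ¬A, De Morgan for ∧/∨):
  ((∃n ¬F(n)) ∨ (∀j F(j))) ∧ (∃l ∀k (¬F(k) ∨ ¬F(l))) ∨ (∃i F(i))
Pull the quantifiers to the front (each side's bound variable is not free in the other side):
  ∃n ∀j ∃l ∀k ∃i ((¬F(n) ∨ F(j)) ∧ (¬F(k) ∨ ¬F(l)) ∨ F(i))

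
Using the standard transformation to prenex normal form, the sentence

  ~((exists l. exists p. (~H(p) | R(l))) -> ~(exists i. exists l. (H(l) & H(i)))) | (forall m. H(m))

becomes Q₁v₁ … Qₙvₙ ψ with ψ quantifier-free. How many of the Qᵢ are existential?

First replace A → B with ¬A ∨ B.
  ~(~(exists l. exists p. (~H(p) | R(l))) | ~(exists i. exists l. (H(l) & H(i)))) | (forall m. H(m))
Push ¬ through the quantifiers and connectives to reach negation normal form:
  (exists l. exists p. (~H(p) | R(l))) & (exists i. exists l. (H(l) & H(i))) | (forall m. H(m))
Give each quantifier a distinct variable: l↦y.
  (exists l. exists p. (~H(p) | R(l))) & (exists i. exists y. (H(y) & H(i))) | (forall m. H(m))
Extract every quantifier outward, since the variables are now distinct and don't occur free across branches:
  exists l. exists p. exists i. exists y. forall m. ((~H(p) | R(l)) & H(y) & H(i) | H(m))
The prefix is exists l exists p exists i exists y forall m: 1 universal, 4 existential.

4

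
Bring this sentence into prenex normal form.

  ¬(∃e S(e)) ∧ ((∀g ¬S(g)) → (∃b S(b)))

First replace A → B with ¬A ∨ B.
  ¬(∃e S(e)) ∧ (¬(∀g ¬S(g)) ∨ (∃b S(b)))
Drive negations inward (¬∀x A ≡ ∃x ¬A, ¬∃x A ≡ ∀x ¬A, De Morgan for ∧/∨):
  (∀e ¬S(e)) ∧ ((∃g S(g)) ∨ (∃b S(b)))
Pull the quantifiers to the front (each side's bound variable is not free in the other side):
  ∀e ∃g ∃b (¬S(e) ∧ (S(g) ∨ S(b)))

∀e ∃g ∃b (¬S(e) ∧ (S(g) ∨ S(b)))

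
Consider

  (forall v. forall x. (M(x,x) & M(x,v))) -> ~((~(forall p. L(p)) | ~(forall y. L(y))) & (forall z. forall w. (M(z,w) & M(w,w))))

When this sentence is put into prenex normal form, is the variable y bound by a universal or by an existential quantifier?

Rewrite implications/biconditionals: A → B as ¬A ∨ B.
  ~(forall v. forall x. (M(x,x) & M(x,v))) | ~((~(forall p. L(p)) | ~(forall y. L(y))) & (forall z. forall w. (M(z,w) & M(w,w))))
Move each ¬ inward, flipping quantifiers it crosses:
  (exists v. exists x. (~M(x,x) | ~M(x,v))) | (forall p. L(p)) & (forall y. L(y)) | (exists z. exists w. (~M(z,w) | ~M(w,w)))
All bound variables are already distinct, so no renaming is needed.
Finally move all quantifiers to the prefix:
  exists v. exists x. forall p. forall y. exists z. exists w. (~M(x,x) | ~M(x,v) | L(p) & L(y) | ~M(z,w) | ~M(w,w))
The quantifier forall y sits under an even number of negations (counting the antecedent side of each →), so it remains universal.

universal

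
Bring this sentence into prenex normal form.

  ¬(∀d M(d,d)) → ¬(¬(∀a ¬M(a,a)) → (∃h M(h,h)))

∀d ∃a ∀h (M(d,d) ∨ M(a,a) ∧ ¬M(h,h))

Rewrite implications/biconditionals: A → B as ¬A ∨ B.
  ¬¬(∀d M(d,d)) ∨ ¬(¬¬(∀a ¬M(a,a)) ∨ (∃h M(h,h)))
Drive negations inward (¬∀x A ≡ ∃x ¬A, ¬∃x A ≡ ∀x ¬A, De Morgan for ∧/∨):
  (∀d M(d,d)) ∨ (∃a M(a,a)) ∧ (∀h ¬M(h,h))
Pull the quantifiers to the front (each side's bound variable is not free in the other side):
  ∀d ∃a ∀h (M(d,d) ∨ M(a,a) ∧ ¬M(h,h))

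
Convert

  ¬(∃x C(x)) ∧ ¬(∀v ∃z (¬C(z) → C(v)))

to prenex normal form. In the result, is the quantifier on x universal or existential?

First replace A → B with ¬A ∨ B.
  ¬(∃x C(x)) ∧ ¬(∀v ∃z (¬¬C(z) ∨ C(v)))
Move each ¬ inward, flipping quantifiers it crosses:
  (∀x ¬C(x)) ∧ (∃v ∀z (¬C(z) ∧ ¬C(v)))
Finally move all quantifiers to the prefix:
  ∀x ∃v ∀z (¬C(x) ∧ ¬C(z) ∧ ¬C(v))
The quantifier ∃x sits under an odd number of negations (counting the antecedent side of each →), so it flips to ∀x.

universal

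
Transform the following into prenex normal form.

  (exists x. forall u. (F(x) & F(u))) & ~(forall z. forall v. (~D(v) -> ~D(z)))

exists x. forall u. exists z. exists v. (F(x) & F(u) & ~D(v) & D(z))

Eliminate → and ↔ using ¬ and ∨.
  (exists x. forall u. (F(x) & F(u))) & ~(forall z. forall v. (~~D(v) | ~D(z)))
Drive negations inward (¬∀x A ≡ ∃x ¬A, ¬∃x A ≡ ∀x ¬A, De Morgan for ∧/∨):
  (exists x. forall u. (F(x) & F(u))) & (exists z. exists v. (~D(v) & D(z)))
All bound variables are already distinct, so no renaming is needed.
Extract every quantifier outward, since the variables are now distinct and don't occur free across branches:
  exists x. forall u. exists z. exists v. (F(x) & F(u) & ~D(v) & D(z))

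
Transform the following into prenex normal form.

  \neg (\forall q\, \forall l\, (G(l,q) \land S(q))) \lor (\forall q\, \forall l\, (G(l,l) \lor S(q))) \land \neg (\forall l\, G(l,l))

\exists q\, \exists l\, \forall u1\, \forall x1\, \exists t\, (\neg G(l,q) \lor \neg S(q) \lor (G(x1,x1) \lor S(u1)) \land \neg G(t,t))

Move each ¬ inward, flipping quantifiers it crosses:
  (\exists q\, \exists l\, (\neg G(l,q) \lor \neg S(q))) \lor (\forall q\, \forall l\, (G(l,l) \lor S(q))) \land (\exists l\, \neg G(l,l))
Standardize variables apart so no two quantifiers bind the same name: q↦u1, l↦x1, l↦t.
  (\exists q\, \exists l\, (\neg G(l,q) \lor \neg S(q))) \lor (\forall u1\, \forall x1\, (G(x1,x1) \lor S(u1))) \land (\exists t\, \neg G(t,t))
Finally move all quantifiers to the prefix:
  \exists q\, \exists l\, \forall u1\, \forall x1\, \exists t\, (\neg G(l,q) \lor \neg S(q) \lor (G(x1,x1) \lor S(u1)) \land \neg G(t,t))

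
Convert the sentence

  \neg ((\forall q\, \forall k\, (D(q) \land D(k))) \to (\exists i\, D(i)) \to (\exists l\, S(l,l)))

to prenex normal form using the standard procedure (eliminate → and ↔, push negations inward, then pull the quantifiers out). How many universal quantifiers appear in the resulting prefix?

First replace A → B with ¬A ∨ B.
  \neg (\neg (\forall q\, \forall k\, (D(q) \land D(k))) \lor \neg (\exists i\, D(i)) \lor (\exists l\, S(l,l)))
Move each ¬ inward, flipping quantifiers it crosses:
  (\forall q\, \forall k\, (D(q) \land D(k))) \land (\exists i\, D(i)) \land (\forall l\, \neg S(l,l))
Pull the quantifiers to the front (each side's bound variable is not free in the other side):
  \forall q\, \forall k\, \exists i\, \forall l\, (D(q) \land D(k) \land D(i) \land \neg S(l,l))
The prefix is \forall q \forall k \exists i \forall l: 3 universal, 1 existential.

3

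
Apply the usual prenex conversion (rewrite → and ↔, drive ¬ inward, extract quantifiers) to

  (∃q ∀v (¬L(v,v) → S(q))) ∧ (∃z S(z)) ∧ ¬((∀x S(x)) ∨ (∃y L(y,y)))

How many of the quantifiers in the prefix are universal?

2

First replace A → B with ¬A ∨ B.
  (∃q ∀v (¬¬L(v,v) ∨ S(q))) ∧ (∃z S(z)) ∧ ¬((∀x S(x)) ∨ (∃y L(y,y)))
Move each ¬ inward, flipping quantifiers it crosses:
  (∃q ∀v (L(v,v) ∨ S(q))) ∧ (∃z S(z)) ∧ (∃x ¬S(x)) ∧ (∀y ¬L(y,y))
Pull the quantifiers to the front (each side's bound variable is not free in the other side):
  ∃q ∀v ∃z ∃x ∀y ((L(v,v) ∨ S(q)) ∧ S(z) ∧ ¬S(x) ∧ ¬L(y,y))
The prefix is ∃q ∀v ∃z ∃x ∀y: 2 universal, 3 existential.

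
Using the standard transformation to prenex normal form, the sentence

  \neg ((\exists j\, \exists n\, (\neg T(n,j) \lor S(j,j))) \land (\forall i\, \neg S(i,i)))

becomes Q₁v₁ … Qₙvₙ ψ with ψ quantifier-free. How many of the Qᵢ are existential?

1

Move each ¬ inward, flipping quantifiers it crosses:
  (\forall j\, \forall n\, (T(n,j) \land \neg S(j,j))) \lor (\exists i\, S(i,i))
All bound variables are already distinct, so no renaming is needed.
Extract every quantifier outward, since the variables are now distinct and don't occur free across branches:
  \forall j\, \forall n\, \exists i\, (T(n,j) \land \neg S(j,j) \lor S(i,i))
The prefix is \forall j \forall n \exists i: 2 universal, 1 existential.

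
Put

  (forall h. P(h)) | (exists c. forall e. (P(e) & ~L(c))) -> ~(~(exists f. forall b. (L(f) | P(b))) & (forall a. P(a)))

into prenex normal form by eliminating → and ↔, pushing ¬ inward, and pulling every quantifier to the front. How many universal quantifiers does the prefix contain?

Rewrite implications/biconditionals: A → B as ¬A ∨ B.
  ~((forall h. P(h)) | (exists c. forall e. (P(e) & ~L(c)))) | ~(~(exists f. forall b. (L(f) | P(b))) & (forall a. P(a)))
Move each ¬ inward, flipping quantifiers it crosses:
  (exists h. ~P(h)) & (forall c. exists e. (~P(e) | L(c))) | (exists f. forall b. (L(f) | P(b))) | (exists a. ~P(a))
Pull the quantifiers to the front (each side's bound variable is not free in the other side):
  exists h. forall c. exists e. exists f. forall b. exists a. (~P(h) & (~P(e) | L(c)) | L(f) | P(b) | ~P(a))
The prefix is exists h forall c exists e exists f forall b exists a: 2 universal, 4 existential.

2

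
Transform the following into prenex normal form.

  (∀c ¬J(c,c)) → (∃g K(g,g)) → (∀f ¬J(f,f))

First replace A → B with ¬A ∨ B.
  ¬(∀c ¬J(c,c)) ∨ ¬(∃g K(g,g)) ∨ (∀f ¬J(f,f))
Drive negations inward (¬∀x A ≡ ∃x ¬A, ¬∃x A ≡ ∀x ¬A, De Morgan for ∧/∨):
  (∃c J(c,c)) ∨ (∀g ¬K(g,g)) ∨ (∀f ¬J(f,f))
All bound variables are already distinct, so no renaming is needed.
Pull the quantifiers to the front (each side's bound variable is not free in the other side):
  ∃c ∀g ∀f (J(c,c) ∨ ¬K(g,g) ∨ ¬J(f,f))

∃c ∀g ∀f (J(c,c) ∨ ¬K(g,g) ∨ ¬J(f,f))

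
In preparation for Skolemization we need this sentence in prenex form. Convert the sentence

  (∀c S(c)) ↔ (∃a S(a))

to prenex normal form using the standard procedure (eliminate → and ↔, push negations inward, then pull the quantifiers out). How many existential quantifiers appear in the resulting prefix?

Rewrite implications/biconditionals: A → B as ¬A ∨ B; A ↔ B as (¬A ∨ B) ∧ (¬B ∨ A).
  (¬(∀c S(c)) ∨ (∃a S(a))) ∧ (¬(∃a S(a)) ∨ (∀c S(c)))
Move each ¬ inward, flipping quantifiers it crosses:
  ((∃c ¬S(c)) ∨ (∃a S(a))) ∧ ((∀a ¬S(a)) ∨ (∀c S(c)))
Standardize variables apart so no two quantifiers bind the same name: a↦w1, c↦v1.
  ((∃c ¬S(c)) ∨ (∃a S(a))) ∧ ((∀w1 ¬S(w1)) ∨ (∀v1 S(v1)))
Extract every quantifier outward, since the variables are now distinct and don't occur free across branches:
  ∃c ∃a ∀w1 ∀v1 ((¬S(c) ∨ S(a)) ∧ (¬S(w1) ∨ S(v1)))
The prefix is ∃c ∃a ∀w1 ∀v1: 2 universal, 2 existential.

2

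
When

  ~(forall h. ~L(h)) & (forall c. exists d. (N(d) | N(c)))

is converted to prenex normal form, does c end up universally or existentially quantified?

universal

Drive negations inward (¬∀x A ≡ ∃x ¬A, ¬∃x A ≡ ∀x ¬A, De Morgan for ∧/∨):
  (exists h. L(h)) & (forall c. exists d. (N(d) | N(c)))
All bound variables are already distinct, so no renaming is needed.
Pull the quantifiers to the front (each side's bound variable is not free in the other side):
  exists h. forall c. exists d. (L(h) & (N(d) | N(c)))
The quantifier forall c sits under an even number of negations, so it remains universal.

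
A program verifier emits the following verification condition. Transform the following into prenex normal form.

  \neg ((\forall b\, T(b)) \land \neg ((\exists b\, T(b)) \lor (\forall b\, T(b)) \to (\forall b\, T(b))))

\exists b\, \forall t\, \exists p\, \forall q\, (\neg T(b) \lor \neg T(t) \land \neg T(p) \lor T(q))

Rewrite implications/biconditionals: A → B as ¬A ∨ B.
  \neg ((\forall b\, T(b)) \land \neg (\neg ((\exists b\, T(b)) \lor (\forall b\, T(b))) \lor (\forall b\, T(b))))
Drive negations inward (¬∀x A ≡ ∃x ¬A, ¬∃x A ≡ ∀x ¬A, De Morgan for ∧/∨):
  (\exists b\, \neg T(b)) \lor (\forall b\, \neg T(b)) \land (\exists b\, \neg T(b)) \lor (\forall b\, T(b))
Rename bound variables to avoid capture: b↦t, b↦p, b↦q.
  (\exists b\, \neg T(b)) \lor (\forall t\, \neg T(t)) \land (\exists p\, \neg T(p)) \lor (\forall q\, T(q))
Finally move all quantifiers to the prefix:
  \exists b\, \forall t\, \exists p\, \forall q\, (\neg T(b) \lor \neg T(t) \land \neg T(p) \lor T(q))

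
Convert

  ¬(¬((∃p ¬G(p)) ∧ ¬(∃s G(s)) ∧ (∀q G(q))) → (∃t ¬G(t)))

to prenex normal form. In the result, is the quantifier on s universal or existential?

First replace A → B with ¬A ∨ B.
  ¬(¬¬((∃p ¬G(p)) ∧ ¬(∃s G(s)) ∧ (∀q G(q))) ∨ (∃t ¬G(t)))
Push ¬ through the quantifiers and connectives to reach negation normal form:
  ((∀p G(p)) ∨ (∃s G(s)) ∨ (∃q ¬G(q))) ∧ (∀t G(t))
Finally move all quantifiers to the prefix:
  ∀p ∃s ∃q ∀t ((G(p) ∨ G(s) ∨ ¬G(q)) ∧ G(t))
The quantifier ∃s sits under an even number of negations (counting the antecedent side of each →), so it remains existential.

existential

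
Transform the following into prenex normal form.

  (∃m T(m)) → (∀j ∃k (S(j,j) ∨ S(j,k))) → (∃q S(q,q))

Eliminate → and ↔ using ¬ and ∨.
  ¬(∃m T(m)) ∨ ¬(∀j ∃k (S(j,j) ∨ S(j,k))) ∨ (∃q S(q,q))
Move each ¬ inward, flipping quantifiers it crosses:
  (∀m ¬T(m)) ∨ (∃j ∀k (¬S(j,j) ∧ ¬S(j,k))) ∨ (∃q S(q,q))
Extract every quantifier outward, since the variables are now distinct and don't occur free across branches:
  ∀m ∃j ∀k ∃q (¬T(m) ∨ ¬S(j,j) ∧ ¬S(j,k) ∨ S(q,q))

∀m ∃j ∀k ∃q (¬T(m) ∨ ¬S(j,j) ∧ ¬S(j,k) ∨ S(q,q))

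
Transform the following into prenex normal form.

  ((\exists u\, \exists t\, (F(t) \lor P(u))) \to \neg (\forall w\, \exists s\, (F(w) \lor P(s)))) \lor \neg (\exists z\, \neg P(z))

First replace A → B with ¬A ∨ B.
  \neg (\exists u\, \exists t\, (F(t) \lor P(u))) \lor \neg (\forall w\, \exists s\, (F(w) \lor P(s))) \lor \neg (\exists z\, \neg P(z))
Push ¬ through the quantifiers and connectives to reach negation normal form:
  (\forall u\, \forall t\, (\neg F(t) \land \neg P(u))) \lor (\exists w\, \forall s\, (\neg F(w) \land \neg P(s))) \lor (\forall z\, P(z))
All bound variables are already distinct, so no renaming is needed.
Pull the quantifiers to the front (each side's bound variable is not free in the other side):
  \forall u\, \forall t\, \exists w\, \forall s\, \forall z\, (\neg F(t) \land \neg P(u) \lor \neg F(w) \land \neg P(s) \lor P(z))

\forall u\, \forall t\, \exists w\, \forall s\, \forall z\, (\neg F(t) \land \neg P(u) \lor \neg F(w) \land \neg P(s) \lor P(z))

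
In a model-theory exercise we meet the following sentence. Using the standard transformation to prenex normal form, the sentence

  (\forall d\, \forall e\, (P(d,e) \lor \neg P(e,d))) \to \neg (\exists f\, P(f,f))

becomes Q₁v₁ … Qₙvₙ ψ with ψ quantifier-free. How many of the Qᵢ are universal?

Rewrite implications/biconditionals: A → B as ¬A ∨ B.
  \neg (\forall d\, \forall e\, (P(d,e) \lor \neg P(e,d))) \lor \neg (\exists f\, P(f,f))
Drive negations inward (¬∀x A ≡ ∃x ¬A, ¬∃x A ≡ ∀x ¬A, De Morgan for ∧/∨):
  (\exists d\, \exists e\, (\neg P(d,e) \land P(e,d))) \lor (\forall f\, \neg P(f,f))
All bound variables are already distinct, so no renaming is needed.
Pull the quantifiers to the front (each side's bound variable is not free in the other side):
  \exists d\, \exists e\, \forall f\, (\neg P(d,e) \land P(e,d) \lor \neg P(f,f))
The prefix is \exists d \exists e \forall f: 1 universal, 2 existential.

1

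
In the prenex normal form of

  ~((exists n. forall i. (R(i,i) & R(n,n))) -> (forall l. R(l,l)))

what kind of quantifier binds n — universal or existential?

existential

Rewrite implications/biconditionals: A → B as ¬A ∨ B.
  ~(~(exists n. forall i. (R(i,i) & R(n,n))) | (forall l. R(l,l)))
Drive negations inward (¬∀x A ≡ ∃x ¬A, ¬∃x A ≡ ∀x ¬A, De Morgan for ∧/∨):
  (exists n. forall i. (R(i,i) & R(n,n))) & (exists l. ~R(l,l))
All bound variables are already distinct, so no renaming is needed.
Pull the quantifiers to the front (each side's bound variable is not free in the other side):
  exists n. forall i. exists l. (R(i,i) & R(n,n) & ~R(l,l))
The quantifier exists n sits under an even number of negations (counting the antecedent side of each →), so it remains existential.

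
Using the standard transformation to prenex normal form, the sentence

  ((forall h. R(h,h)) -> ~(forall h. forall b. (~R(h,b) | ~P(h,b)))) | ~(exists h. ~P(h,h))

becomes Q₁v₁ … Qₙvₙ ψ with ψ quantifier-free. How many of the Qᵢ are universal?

Rewrite implications/biconditionals: A → B as ¬A ∨ B.
  ~(forall h. R(h,h)) | ~(forall h. forall b. (~R(h,b) | ~P(h,b))) | ~(exists h. ~P(h,h))
Drive negations inward (¬∀x A ≡ ∃x ¬A, ¬∃x A ≡ ∀x ¬A, De Morgan for ∧/∨):
  (exists h. ~R(h,h)) | (exists h. exists b. (R(h,b) & P(h,b))) | (forall h. P(h,h))
Standardize variables apart so no two quantifiers bind the same name: h↦x1, h↦c.
  (exists h. ~R(h,h)) | (exists x1. exists b. (R(x1,b) & P(x1,b))) | (forall c. P(c,c))
Extract every quantifier outward, since the variables are now distinct and don't occur free across branches:
  exists h. exists x1. exists b. forall c. (~R(h,h) | R(x1,b) & P(x1,b) | P(c,c))
The prefix is exists h exists x1 exists b forall c: 1 universal, 3 existential.

1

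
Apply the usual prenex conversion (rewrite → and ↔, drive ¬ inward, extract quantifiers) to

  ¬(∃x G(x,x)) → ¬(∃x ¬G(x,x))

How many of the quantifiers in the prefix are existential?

1

Eliminate → and ↔ using ¬ and ∨.
  ¬¬(∃x G(x,x)) ∨ ¬(∃x ¬G(x,x))
Move each ¬ inward, flipping quantifiers it crosses:
  (∃x G(x,x)) ∨ (∀x G(x,x))
Give each quantifier a distinct variable: x↦u.
  (∃x G(x,x)) ∨ (∀u G(u,u))
Extract every quantifier outward, since the variables are now distinct and don't occur free across branches:
  ∃x ∀u (G(x,x) ∨ G(u,u))
The prefix is ∃x ∀u: 1 universal, 1 existential.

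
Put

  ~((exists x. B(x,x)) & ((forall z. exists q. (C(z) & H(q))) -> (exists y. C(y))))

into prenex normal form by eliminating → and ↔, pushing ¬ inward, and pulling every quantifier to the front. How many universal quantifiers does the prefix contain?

3

Eliminate → and ↔ using ¬ and ∨.
  ~((exists x. B(x,x)) & (~(forall z. exists q. (C(z) & H(q))) | (exists y. C(y))))
Move each ¬ inward, flipping quantifiers it crosses:
  (forall x. ~B(x,x)) | (forall z. exists q. (C(z) & H(q))) & (forall y. ~C(y))
All bound variables are already distinct, so no renaming is needed.
Pull the quantifiers to the front (each side's bound variable is not free in the other side):
  forall x. forall z. exists q. forall y. (~B(x,x) | C(z) & H(q) & ~C(y))
The prefix is forall x forall z exists q forall y: 3 universal, 1 existential.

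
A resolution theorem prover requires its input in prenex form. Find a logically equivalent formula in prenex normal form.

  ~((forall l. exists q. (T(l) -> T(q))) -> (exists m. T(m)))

forall l. exists q. forall m. ((~T(l) | T(q)) & ~T(m))

Eliminate → and ↔ using ¬ and ∨.
  ~(~(forall l. exists q. (~T(l) | T(q))) | (exists m. T(m)))
Move each ¬ inward, flipping quantifiers it crosses:
  (forall l. exists q. (~T(l) | T(q))) & (forall m. ~T(m))
Pull the quantifiers to the front (each side's bound variable is not free in the other side):
  forall l. exists q. forall m. ((~T(l) | T(q)) & ~T(m))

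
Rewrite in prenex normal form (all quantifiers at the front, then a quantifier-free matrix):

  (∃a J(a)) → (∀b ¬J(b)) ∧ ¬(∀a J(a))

∀a ∀b ∃z (¬J(a) ∨ ¬J(b) ∧ ¬J(z))

Eliminate → and ↔ using ¬ and ∨.
  ¬(∃a J(a)) ∨ (∀b ¬J(b)) ∧ ¬(∀a J(a))
Move each ¬ inward, flipping quantifiers it crosses:
  (∀a ¬J(a)) ∨ (∀b ¬J(b)) ∧ (∃a ¬J(a))
Give each quantifier a distinct variable: a↦z.
  (∀a ¬J(a)) ∨ (∀b ¬J(b)) ∧ (∃z ¬J(z))
Pull the quantifiers to the front (each side's bound variable is not free in the other side):
  ∀a ∀b ∃z (¬J(a) ∨ ¬J(b) ∧ ¬J(z))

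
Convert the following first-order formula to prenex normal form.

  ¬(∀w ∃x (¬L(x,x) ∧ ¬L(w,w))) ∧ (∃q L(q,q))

∃w ∀x ∃q ((L(x,x) ∨ L(w,w)) ∧ L(q,q))

Move each ¬ inward, flipping quantifiers it crosses:
  (∃w ∀x (L(x,x) ∨ L(w,w))) ∧ (∃q L(q,q))
All bound variables are already distinct, so no renaming is needed.
Extract every quantifier outward, since the variables are now distinct and don't occur free across branches:
  ∃w ∀x ∃q ((L(x,x) ∨ L(w,w)) ∧ L(q,q))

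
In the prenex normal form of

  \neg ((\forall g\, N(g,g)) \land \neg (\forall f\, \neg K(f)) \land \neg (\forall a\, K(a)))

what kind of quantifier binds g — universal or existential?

existential

Move each ¬ inward, flipping quantifiers it crosses:
  (\exists g\, \neg N(g,g)) \lor (\forall f\, \neg K(f)) \lor (\forall a\, K(a))
All bound variables are already distinct, so no renaming is needed.
Finally move all quantifiers to the prefix:
  \exists g\, \forall f\, \forall a\, (\neg N(g,g) \lor \neg K(f) \lor K(a))
The quantifier \forall g sits under an odd number of negations, so it flips to \exists g.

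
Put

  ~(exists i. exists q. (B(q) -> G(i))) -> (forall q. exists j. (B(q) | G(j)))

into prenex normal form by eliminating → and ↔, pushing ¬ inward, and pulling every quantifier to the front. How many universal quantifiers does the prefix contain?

Rewrite implications/biconditionals: A → B as ¬A ∨ B.
  ~~(exists i. exists q. (~B(q) | G(i))) | (forall q. exists j. (B(q) | G(j)))
Push ¬ through the quantifiers and connectives to reach negation normal form:
  (exists i. exists q. (~B(q) | G(i))) | (forall q. exists j. (B(q) | G(j)))
Give each quantifier a distinct variable: q↦x.
  (exists i. exists q. (~B(q) | G(i))) | (forall x. exists j. (B(x) | G(j)))
Extract every quantifier outward, since the variables are now distinct and don't occur free across branches:
  exists i. exists q. forall x. exists j. (~B(q) | G(i) | B(x) | G(j))
The prefix is exists i exists q forall x exists j: 1 universal, 3 existential.

1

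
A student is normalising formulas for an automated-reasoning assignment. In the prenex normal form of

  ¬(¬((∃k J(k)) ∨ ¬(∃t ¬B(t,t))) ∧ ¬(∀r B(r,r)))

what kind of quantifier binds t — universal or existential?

Push ¬ through the quantifiers and connectives to reach negation normal form:
  (∃k J(k)) ∨ (∀t B(t,t)) ∨ (∀r B(r,r))
All bound variables are already distinct, so no renaming is needed.
Extract every quantifier outward, since the variables are now distinct and don't occur free across branches:
  ∃k ∀t ∀r (J(k) ∨ B(t,t) ∨ B(r,r))
The quantifier ∃t sits under an odd number of negations, so it flips to ∀t.

universal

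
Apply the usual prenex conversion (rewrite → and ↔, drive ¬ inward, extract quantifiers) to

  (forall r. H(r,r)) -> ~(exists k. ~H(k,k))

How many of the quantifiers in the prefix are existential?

1

First replace A → B with ¬A ∨ B.
  ~(forall r. H(r,r)) | ~(exists k. ~H(k,k))
Drive negations inward (¬∀x A ≡ ∃x ¬A, ¬∃x A ≡ ∀x ¬A, De Morgan for ∧/∨):
  (exists r. ~H(r,r)) | (forall k. H(k,k))
All bound variables are already distinct, so no renaming is needed.
Extract every quantifier outward, since the variables are now distinct and don't occur free across branches:
  exists r. forall k. (~H(r,r) | H(k,k))
The prefix is exists r forall k: 1 universal, 1 existential.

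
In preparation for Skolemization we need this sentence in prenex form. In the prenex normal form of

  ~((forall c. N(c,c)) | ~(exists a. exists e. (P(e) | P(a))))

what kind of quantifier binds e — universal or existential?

existential

Push ¬ through the quantifiers and connectives to reach negation normal form:
  (exists c. ~N(c,c)) & (exists a. exists e. (P(e) | P(a)))
All bound variables are already distinct, so no renaming is needed.
Extract every quantifier outward, since the variables are now distinct and don't occur free across branches:
  exists c. exists a. exists e. (~N(c,c) & (P(e) | P(a)))
The quantifier exists e sits under an even number of negations, so it remains existential.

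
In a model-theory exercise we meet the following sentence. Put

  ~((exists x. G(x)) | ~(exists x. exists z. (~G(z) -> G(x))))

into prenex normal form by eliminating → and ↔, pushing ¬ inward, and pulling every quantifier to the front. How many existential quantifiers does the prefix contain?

First replace A → B with ¬A ∨ B.
  ~((exists x. G(x)) | ~(exists x. exists z. (~~G(z) | G(x))))
Push ¬ through the quantifiers and connectives to reach negation normal form:
  (forall x. ~G(x)) & (exists x. exists z. (G(z) | G(x)))
Give each quantifier a distinct variable: x↦x1.
  (forall x. ~G(x)) & (exists x1. exists z. (G(z) | G(x1)))
Finally move all quantifiers to the prefix:
  forall x. exists x1. exists z. (~G(x) & (G(z) | G(x1)))
The prefix is forall x exists x1 exists z: 1 universal, 2 existential.

2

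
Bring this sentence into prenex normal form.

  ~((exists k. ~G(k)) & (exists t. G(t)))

forall k. forall t. (G(k) | ~G(t))

Push ¬ through the quantifiers and connectives to reach negation normal form:
  (forall k. G(k)) | (forall t. ~G(t))
Pull the quantifiers to the front (each side's bound variable is not free in the other side):
  forall k. forall t. (G(k) | ~G(t))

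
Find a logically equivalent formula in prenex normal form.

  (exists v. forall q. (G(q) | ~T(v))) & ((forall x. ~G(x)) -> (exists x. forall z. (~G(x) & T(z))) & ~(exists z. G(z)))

Eliminate → and ↔ using ¬ and ∨.
  (exists v. forall q. (G(q) | ~T(v))) & (~(forall x. ~G(x)) | (exists x. forall z. (~G(x) & T(z))) & ~(exists z. G(z)))
Push ¬ through the quantifiers and connectives to reach negation normal form:
  (exists v. forall q. (G(q) | ~T(v))) & ((exists x. G(x)) | (exists x. forall z. (~G(x) & T(z))) & (forall z. ~G(z)))
Rename bound variables to avoid capture: x↦y1, z↦r.
  (exists v. forall q. (G(q) | ~T(v))) & ((exists x. G(x)) | (exists y1. forall z. (~G(y1) & T(z))) & (forall r. ~G(r)))
Pull the quantifiers to the front (each side's bound variable is not free in the other side):
  exists v. forall q. exists x. exists y1. forall z. forall r. ((G(q) | ~T(v)) & (G(x) | ~G(y1) & T(z) & ~G(r)))

exists v. forall q. exists x. exists y1. forall z. forall r. ((G(q) | ~T(v)) & (G(x) | ~G(y1) & T(z) & ~G(r)))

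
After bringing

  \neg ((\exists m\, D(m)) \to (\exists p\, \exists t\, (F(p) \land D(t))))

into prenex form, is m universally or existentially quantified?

existential

First replace A → B with ¬A ∨ B.
  \neg (\neg (\exists m\, D(m)) \lor (\exists p\, \exists t\, (F(p) \land D(t))))
Drive negations inward (¬∀x A ≡ ∃x ¬A, ¬∃x A ≡ ∀x ¬A, De Morgan for ∧/∨):
  (\exists m\, D(m)) \land (\forall p\, \forall t\, (\neg F(p) \lor \neg D(t)))
Finally move all quantifiers to the prefix:
  \exists m\, \forall p\, \forall t\, (D(m) \land (\neg F(p) \lor \neg D(t)))
The quantifier \exists m sits under an even number of negations (counting the antecedent side of each →), so it remains existential.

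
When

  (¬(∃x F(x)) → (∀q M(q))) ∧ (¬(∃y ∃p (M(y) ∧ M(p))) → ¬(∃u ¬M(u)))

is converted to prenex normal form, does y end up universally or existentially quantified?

Eliminate → and ↔ using ¬ and ∨.
  (¬¬(∃x F(x)) ∨ (∀q M(q))) ∧ (¬¬(∃y ∃p (M(y) ∧ M(p))) ∨ ¬(∃u ¬M(u)))
Move each ¬ inward, flipping quantifiers it crosses:
  ((∃x F(x)) ∨ (∀q M(q))) ∧ ((∃y ∃p (M(y) ∧ M(p))) ∨ (∀u M(u)))
All bound variables are already distinct, so no renaming is needed.
Finally move all quantifiers to the prefix:
  ∃x ∀q ∃y ∃p ∀u ((F(x) ∨ M(q)) ∧ (M(y) ∧ M(p) ∨ M(u)))
The quantifier ∃y sits under an even number of negations (counting the antecedent side of each →), so it remains existential.

existential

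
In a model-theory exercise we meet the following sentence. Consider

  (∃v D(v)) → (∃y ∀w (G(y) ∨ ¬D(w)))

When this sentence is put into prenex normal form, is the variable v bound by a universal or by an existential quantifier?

universal

Rewrite implications/biconditionals: A → B as ¬A ∨ B.
  ¬(∃v D(v)) ∨ (∃y ∀w (G(y) ∨ ¬D(w)))
Push ¬ through the quantifiers and connectives to reach negation normal form:
  (∀v ¬D(v)) ∨ (∃y ∀w (G(y) ∨ ¬D(w)))
Extract every quantifier outward, since the variables are now distinct and don't occur free across branches:
  ∀v ∃y ∀w (¬D(v) ∨ G(y) ∨ ¬D(w))
The quantifier ∃v sits under an odd number of negations (counting the antecedent side of each →), so it flips to ∀v.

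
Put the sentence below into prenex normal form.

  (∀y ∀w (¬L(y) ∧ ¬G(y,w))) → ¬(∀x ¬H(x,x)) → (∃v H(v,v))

Rewrite implications/biconditionals: A → B as ¬A ∨ B.
  ¬(∀y ∀w (¬L(y) ∧ ¬G(y,w))) ∨ ¬¬(∀x ¬H(x,x)) ∨ (∃v H(v,v))
Push ¬ through the quantifiers and connectives to reach negation normal form:
  (∃y ∃w (L(y) ∨ G(y,w))) ∨ (∀x ¬H(x,x)) ∨ (∃v H(v,v))
Extract every quantifier outward, since the variables are now distinct and don't occur free across branches:
  ∃y ∃w ∀x ∃v (L(y) ∨ G(y,w) ∨ ¬H(x,x) ∨ H(v,v))

∃y ∃w ∀x ∃v (L(y) ∨ G(y,w) ∨ ¬H(x,x) ∨ H(v,v))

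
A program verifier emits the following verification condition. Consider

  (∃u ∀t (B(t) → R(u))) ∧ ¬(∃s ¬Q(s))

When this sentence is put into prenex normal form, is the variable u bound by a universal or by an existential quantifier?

Eliminate → and ↔ using ¬ and ∨.
  (∃u ∀t (¬B(t) ∨ R(u))) ∧ ¬(∃s ¬Q(s))
Drive negations inward (¬∀x A ≡ ∃x ¬A, ¬∃x A ≡ ∀x ¬A, De Morgan for ∧/∨):
  (∃u ∀t (¬B(t) ∨ R(u))) ∧ (∀s Q(s))
All bound variables are already distinct, so no renaming is needed.
Pull the quantifiers to the front (each side's bound variable is not free in the other side):
  ∃u ∀t ∀s ((¬B(t) ∨ R(u)) ∧ Q(s))
The quantifier ∃u sits under an even number of negations (counting the antecedent side of each →), so it remains existential.

existential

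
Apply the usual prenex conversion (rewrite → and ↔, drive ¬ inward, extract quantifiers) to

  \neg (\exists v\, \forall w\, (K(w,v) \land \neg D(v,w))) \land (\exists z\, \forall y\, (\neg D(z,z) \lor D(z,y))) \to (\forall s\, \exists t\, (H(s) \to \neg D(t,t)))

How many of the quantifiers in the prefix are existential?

3

Rewrite implications/biconditionals: A → B as ¬A ∨ B.
  \neg (\neg (\exists v\, \forall w\, (K(w,v) \land \neg D(v,w))) \land (\exists z\, \forall y\, (\neg D(z,z) \lor D(z,y)))) \lor (\forall s\, \exists t\, (\neg H(s) \lor \neg D(t,t)))
Push ¬ through the quantifiers and connectives to reach negation normal form:
  (\exists v\, \forall w\, (K(w,v) \land \neg D(v,w))) \lor (\forall z\, \exists y\, (D(z,z) \land \neg D(z,y))) \lor (\forall s\, \exists t\, (\neg H(s) \lor \neg D(t,t)))
Pull the quantifiers to the front (each side's bound variable is not free in the other side):
  \exists v\, \forall w\, \forall z\, \exists y\, \forall s\, \exists t\, (K(w,v) \land \neg D(v,w) \lor D(z,z) \land \neg D(z,y) \lor \neg H(s) \lor \neg D(t,t))
The prefix is \exists v \forall w \forall z \exists y \forall s \exists t: 3 universal, 3 existential.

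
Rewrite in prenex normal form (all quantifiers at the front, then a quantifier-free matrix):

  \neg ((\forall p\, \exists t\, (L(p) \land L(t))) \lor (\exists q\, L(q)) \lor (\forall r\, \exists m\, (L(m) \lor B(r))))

Push ¬ through the quantifiers and connectives to reach negation normal form:
  (\exists p\, \forall t\, (\neg L(p) \lor \neg L(t))) \land (\forall q\, \neg L(q)) \land (\exists r\, \forall m\, (\neg L(m) \land \neg B(r)))
Finally move all quantifiers to the prefix:
  \exists p\, \forall t\, \forall q\, \exists r\, \forall m\, ((\neg L(p) \lor \neg L(t)) \land \neg L(q) \land \neg L(m) \land \neg B(r))

\exists p\, \forall t\, \forall q\, \exists r\, \forall m\, ((\neg L(p) \lor \neg L(t)) \land \neg L(q) \land \neg L(m) \land \neg B(r))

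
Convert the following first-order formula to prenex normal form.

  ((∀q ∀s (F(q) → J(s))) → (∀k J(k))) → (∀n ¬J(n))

First replace A → B with ¬A ∨ B.
  ¬(¬(∀q ∀s (¬F(q) ∨ J(s))) ∨ (∀k J(k))) ∨ (∀n ¬J(n))
Push ¬ through the quantifiers and connectives to reach negation normal form:
  (∀q ∀s (¬F(q) ∨ J(s))) ∧ (∃k ¬J(k)) ∨ (∀n ¬J(n))
Pull the quantifiers to the front (each side's bound variable is not free in the other side):
  ∀q ∀s ∃k ∀n ((¬F(q) ∨ J(s)) ∧ ¬J(k) ∨ ¬J(n))

∀q ∀s ∃k ∀n ((¬F(q) ∨ J(s)) ∧ ¬J(k) ∨ ¬J(n))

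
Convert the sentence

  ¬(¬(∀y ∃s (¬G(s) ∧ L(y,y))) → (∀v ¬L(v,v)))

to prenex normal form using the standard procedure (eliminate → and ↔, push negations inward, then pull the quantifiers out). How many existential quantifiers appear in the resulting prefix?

Eliminate → and ↔ using ¬ and ∨.
  ¬(¬¬(∀y ∃s (¬G(s) ∧ L(y,y))) ∨ (∀v ¬L(v,v)))
Push ¬ through the quantifiers and connectives to reach negation normal form:
  (∃y ∀s (G(s) ∨ ¬L(y,y))) ∧ (∃v L(v,v))
Pull the quantifiers to the front (each side's bound variable is not free in the other side):
  ∃y ∀s ∃v ((G(s) ∨ ¬L(y,y)) ∧ L(v,v))
The prefix is ∃y ∀s ∃v: 1 universal, 2 existential.

2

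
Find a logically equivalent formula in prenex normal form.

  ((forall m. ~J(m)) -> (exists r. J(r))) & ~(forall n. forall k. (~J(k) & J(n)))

Rewrite implications/biconditionals: A → B as ¬A ∨ B.
  (~(forall m. ~J(m)) | (exists r. J(r))) & ~(forall n. forall k. (~J(k) & J(n)))
Drive negations inward (¬∀x A ≡ ∃x ¬A, ¬∃x A ≡ ∀x ¬A, De Morgan for ∧/∨):
  ((exists m. J(m)) | (exists r. J(r))) & (exists n. exists k. (J(k) | ~J(n)))
All bound variables are already distinct, so no renaming is needed.
Extract every quantifier outward, since the variables are now distinct and don't occur free across branches:
  exists m. exists r. exists n. exists k. ((J(m) | J(r)) & (J(k) | ~J(n)))

exists m. exists r. exists n. exists k. ((J(m) | J(r)) & (J(k) | ~J(n)))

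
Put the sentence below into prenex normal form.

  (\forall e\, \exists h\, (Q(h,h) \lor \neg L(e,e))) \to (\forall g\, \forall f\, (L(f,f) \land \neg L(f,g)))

First replace A → B with ¬A ∨ B.
  \neg (\forall e\, \exists h\, (Q(h,h) \lor \neg L(e,e))) \lor (\forall g\, \forall f\, (L(f,f) \land \neg L(f,g)))
Drive negations inward (¬∀x A ≡ ∃x ¬A, ¬∃x A ≡ ∀x ¬A, De Morgan for ∧/∨):
  (\exists e\, \forall h\, (\neg Q(h,h) \land L(e,e))) \lor (\forall g\, \forall f\, (L(f,f) \land \neg L(f,g)))
All bound variables are already distinct, so no renaming is needed.
Pull the quantifiers to the front (each side's bound variable is not free in the other side):
  \exists e\, \forall h\, \forall g\, \forall f\, (\neg Q(h,h) \land L(e,e) \lor L(f,f) \land \neg L(f,g))

\exists e\, \forall h\, \forall g\, \forall f\, (\neg Q(h,h) \land L(e,e) \lor L(f,f) \land \neg L(f,g))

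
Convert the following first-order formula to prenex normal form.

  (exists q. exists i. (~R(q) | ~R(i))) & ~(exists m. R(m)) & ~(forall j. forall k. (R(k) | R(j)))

exists q. exists i. forall m. exists j. exists k. ((~R(q) | ~R(i)) & ~R(m) & ~R(k) & ~R(j))

Push ¬ through the quantifiers and connectives to reach negation normal form:
  (exists q. exists i. (~R(q) | ~R(i))) & (forall m. ~R(m)) & (exists j. exists k. (~R(k) & ~R(j)))
All bound variables are already distinct, so no renaming is needed.
Extract every quantifier outward, since the variables are now distinct and don't occur free across branches:
  exists q. exists i. forall m. exists j. exists k. ((~R(q) | ~R(i)) & ~R(m) & ~R(k) & ~R(j))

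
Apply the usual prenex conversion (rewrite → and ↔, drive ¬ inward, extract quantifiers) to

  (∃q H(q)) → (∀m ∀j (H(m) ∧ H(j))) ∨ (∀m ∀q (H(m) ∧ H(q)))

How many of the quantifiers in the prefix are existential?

0

First replace A → B with ¬A ∨ B.
  ¬(∃q H(q)) ∨ (∀m ∀j (H(m) ∧ H(j))) ∨ (∀m ∀q (H(m) ∧ H(q)))
Move each ¬ inward, flipping quantifiers it crosses:
  (∀q ¬H(q)) ∨ (∀m ∀j (H(m) ∧ H(j))) ∨ (∀m ∀q (H(m) ∧ H(q)))
Standardize variables apart so no two quantifiers bind the same name: m↦z1, q↦w.
  (∀q ¬H(q)) ∨ (∀m ∀j (H(m) ∧ H(j))) ∨ (∀z1 ∀w (H(z1) ∧ H(w)))
Extract every quantifier outward, since the variables are now distinct and don't occur free across branches:
  ∀q ∀m ∀j ∀z1 ∀w (¬H(q) ∨ H(m) ∧ H(j) ∨ H(z1) ∧ H(w))
The prefix is ∀q ∀m ∀j ∀z1 ∀w: 5 universal, 0 existential.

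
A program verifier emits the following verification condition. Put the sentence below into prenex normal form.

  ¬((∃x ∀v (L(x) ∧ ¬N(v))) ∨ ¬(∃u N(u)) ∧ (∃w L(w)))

Drive negations inward (¬∀x A ≡ ∃x ¬A, ¬∃x A ≡ ∀x ¬A, De Morgan for ∧/∨):
  (∀x ∃v (¬L(x) ∨ N(v))) ∧ ((∃u N(u)) ∨ (∀w ¬L(w)))
All bound variables are already distinct, so no renaming is needed.
Pull the quantifiers to the front (each side's bound variable is not free in the other side):
  ∀x ∃v ∃u ∀w ((¬L(x) ∨ N(v)) ∧ (N(u) ∨ ¬L(w)))

∀x ∃v ∃u ∀w ((¬L(x) ∨ N(v)) ∧ (N(u) ∨ ¬L(w)))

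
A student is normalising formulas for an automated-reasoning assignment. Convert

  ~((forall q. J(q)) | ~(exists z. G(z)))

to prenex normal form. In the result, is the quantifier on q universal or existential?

existential

Move each ¬ inward, flipping quantifiers it crosses:
  (exists q. ~J(q)) & (exists z. G(z))
All bound variables are already distinct, so no renaming is needed.
Pull the quantifiers to the front (each side's bound variable is not free in the other side):
  exists q. exists z. (~J(q) & G(z))
The quantifier forall q sits under an odd number of negations, so it flips to exists q.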